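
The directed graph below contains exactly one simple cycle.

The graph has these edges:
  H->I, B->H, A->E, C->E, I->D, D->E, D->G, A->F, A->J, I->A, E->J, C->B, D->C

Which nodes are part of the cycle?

B, C, D, H, I

DFS with gray/black marking from I:
I gray
  D gray
    C gray
      E gray
        J gray
        J black
      E black
      B gray
        H gray
          H→I: I is gray → back edge
Back edge closes the cycle I → D → C → B → H → I; its vertices are {B, C, D, H, I}.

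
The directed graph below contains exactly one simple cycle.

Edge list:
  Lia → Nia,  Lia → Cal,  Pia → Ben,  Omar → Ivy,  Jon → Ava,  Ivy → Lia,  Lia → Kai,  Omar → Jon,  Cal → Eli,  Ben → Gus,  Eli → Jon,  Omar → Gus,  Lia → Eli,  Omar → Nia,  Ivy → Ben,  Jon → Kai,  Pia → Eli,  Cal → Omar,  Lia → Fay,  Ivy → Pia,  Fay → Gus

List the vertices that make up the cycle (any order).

DFS with gray/black marking from Cal:
Cal gray
  Omar gray
    Nia gray
    Nia black
    Ivy gray
      Pia gray
        Ben gray
          Gus gray
          Gus black
        Ben black
        Eli gray
          Jon gray
            Ava gray
            Ava black
            Kai gray
            Kai black
          Jon black
        Eli black
      Pia black
      Lia gray
        Fay gray
          Fay→Gus: Gus black — skip
        Fay black
        Lia→Nia: Nia black — skip
        Lia→Cal: Cal is gray → back edge
Back edge closes the cycle Cal → Omar → Ivy → Lia → Cal; its vertices are {Cal, Ivy, Lia, Omar}.

Cal, Ivy, Lia, Omar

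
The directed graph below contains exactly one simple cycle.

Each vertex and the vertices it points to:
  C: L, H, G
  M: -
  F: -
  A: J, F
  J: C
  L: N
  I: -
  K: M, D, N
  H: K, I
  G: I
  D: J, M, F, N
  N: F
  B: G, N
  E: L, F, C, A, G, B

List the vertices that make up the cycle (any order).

C, D, H, J, K

DFS with gray/black marking from C:
C gray
  L gray
    N gray
      F gray
      F black
    N black
  L black
  H gray
    K gray
      M gray
      M black
      D gray
        J gray
          J→C: C is gray → back edge
Back edge closes the cycle C → H → K → D → J → C; its vertices are {C, D, H, J, K}.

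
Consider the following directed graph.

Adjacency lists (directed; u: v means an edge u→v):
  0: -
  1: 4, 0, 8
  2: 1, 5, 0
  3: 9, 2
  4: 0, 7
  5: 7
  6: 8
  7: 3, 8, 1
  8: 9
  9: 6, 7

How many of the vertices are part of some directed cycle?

9

A vertex is on a directed cycle iff it belongs to a strongly connected component of size ≥ 2 (or has a self-loop).
The vertices on cycles are {1, 2, 3, 4, 5, 6, 7, 8, 9} — 9 in total.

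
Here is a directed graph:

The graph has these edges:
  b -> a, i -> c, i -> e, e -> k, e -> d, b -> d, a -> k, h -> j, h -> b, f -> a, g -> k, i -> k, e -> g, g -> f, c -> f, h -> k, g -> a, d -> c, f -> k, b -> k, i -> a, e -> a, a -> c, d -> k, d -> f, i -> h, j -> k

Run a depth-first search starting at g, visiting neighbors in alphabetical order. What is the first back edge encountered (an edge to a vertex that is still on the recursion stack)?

f→a

DFS from g (visiting neighbors in alphabetical order); mark gray on enter, black on exit:
g gray
  a gray
    c gray
      f gray
        f→a: a is gray → back edge
First back edge: f → a.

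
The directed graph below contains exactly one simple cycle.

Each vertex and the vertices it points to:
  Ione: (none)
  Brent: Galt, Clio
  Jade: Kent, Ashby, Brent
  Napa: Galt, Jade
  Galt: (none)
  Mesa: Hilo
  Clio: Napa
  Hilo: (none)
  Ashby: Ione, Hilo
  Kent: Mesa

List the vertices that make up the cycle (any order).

DFS with gray/black marking from Napa:
Napa gray
  Galt gray
  Galt black
  Jade gray
    Kent gray
      Mesa gray
        Hilo gray
        Hilo black
      Mesa black
    Kent black
    Ashby gray
      Ione gray
      Ione black
      Ashby→Hilo: Hilo black — skip
    Ashby black
    Brent gray
      Brent→Galt: Galt black — skip
      Clio gray
        Clio→Napa: Napa is gray → back edge
Back edge closes the cycle Napa → Jade → Brent → Clio → Napa; its vertices are {Clio, Jade, Napa, Brent}.

Clio, Jade, Napa, Brent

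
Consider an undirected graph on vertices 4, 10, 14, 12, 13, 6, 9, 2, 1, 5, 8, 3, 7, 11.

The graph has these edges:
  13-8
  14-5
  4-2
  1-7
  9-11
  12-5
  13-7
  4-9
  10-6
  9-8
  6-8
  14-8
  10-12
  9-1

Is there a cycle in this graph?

DFS, tracking each vertex's parent; an edge to a visited non-parent vertex closes a cycle.
Start from 9:
visit 9 (parent –)
  visit 11 (parent 9)
    11–9: parent, skip
  visit 8 (parent 9)
    visit 14 (parent 8)
      14–8: parent, skip
      visit 5 (parent 14)
        visit 12 (parent 5)
          visit 10 (parent 12)
            10–12: parent, skip
            visit 6 (parent 10)
              6–8: 8 visited and ≠ parent → cycle
Cycle: 8 – 14 – 5 – 12 – 10 – 6 – 8.

Yes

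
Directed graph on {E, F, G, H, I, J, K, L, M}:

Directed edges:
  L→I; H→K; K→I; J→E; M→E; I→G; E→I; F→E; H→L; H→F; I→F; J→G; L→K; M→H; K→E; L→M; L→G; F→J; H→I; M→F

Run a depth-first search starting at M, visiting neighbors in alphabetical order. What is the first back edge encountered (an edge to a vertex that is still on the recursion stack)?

DFS from M (visiting neighbors in alphabetical order); mark gray on enter, black on exit:
M gray
  E gray
    I gray
      F gray
        F→E: E is gray → back edge
First back edge: F → E.

F→E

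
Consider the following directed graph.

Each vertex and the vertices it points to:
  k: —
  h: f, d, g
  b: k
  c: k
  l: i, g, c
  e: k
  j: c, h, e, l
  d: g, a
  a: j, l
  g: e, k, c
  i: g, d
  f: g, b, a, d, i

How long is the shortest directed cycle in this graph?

4

For each vertex v, BFS finds the shortest path from v back to v.
The shortest such closed walk is f → a → j → h → f, length 4.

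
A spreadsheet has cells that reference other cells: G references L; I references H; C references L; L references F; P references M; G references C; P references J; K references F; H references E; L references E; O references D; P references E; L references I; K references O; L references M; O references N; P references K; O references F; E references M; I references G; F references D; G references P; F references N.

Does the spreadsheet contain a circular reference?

DFS with white/gray/black marking, starting from D:
D gray
D black
C gray
  L gray
    E gray
      M gray
      M black
    E black
    L→M: M black — skip
    F gray
      N gray
      N black
      F→D: D black — skip
    F black
    I gray
      G gray
        G→C: C is gray → back edge
Back edge found, so a cycle exists: C → L → I → G → C.

Yes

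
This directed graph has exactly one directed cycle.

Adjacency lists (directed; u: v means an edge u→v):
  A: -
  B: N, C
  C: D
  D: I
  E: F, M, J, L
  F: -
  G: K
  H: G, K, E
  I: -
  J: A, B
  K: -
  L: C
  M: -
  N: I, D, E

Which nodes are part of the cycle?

B, E, J, N

DFS with gray/black marking from E:
E gray
  F gray
  F black
  M gray
  M black
  J gray
    A gray
    A black
    B gray
      N gray
        I gray
        I black
        D gray
          D→I: I black — skip
        D black
        N→E: E is gray → back edge
Back edge closes the cycle E → J → B → N → E; its vertices are {B, E, J, N}.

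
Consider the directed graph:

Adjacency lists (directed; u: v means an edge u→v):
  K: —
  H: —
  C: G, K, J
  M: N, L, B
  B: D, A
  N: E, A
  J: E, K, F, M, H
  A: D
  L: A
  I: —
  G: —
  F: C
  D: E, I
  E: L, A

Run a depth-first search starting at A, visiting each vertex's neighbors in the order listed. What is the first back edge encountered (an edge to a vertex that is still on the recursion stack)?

DFS from A (visiting each vertex's neighbors in the order listed); mark gray on enter, black on exit:
A gray
  D gray
    E gray
      L gray
        L→A: A is gray → back edge
First back edge: L → A.

L→A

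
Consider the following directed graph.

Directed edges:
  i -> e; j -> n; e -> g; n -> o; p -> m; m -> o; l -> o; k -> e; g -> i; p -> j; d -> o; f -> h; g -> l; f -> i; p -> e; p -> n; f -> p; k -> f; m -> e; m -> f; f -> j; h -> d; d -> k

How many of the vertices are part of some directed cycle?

A vertex is on a directed cycle iff it belongs to a strongly connected component of size ≥ 2 (or has a self-loop).
The vertices on cycles are {d, e, f, g, h, i, k, m, p} — 9 in total.

9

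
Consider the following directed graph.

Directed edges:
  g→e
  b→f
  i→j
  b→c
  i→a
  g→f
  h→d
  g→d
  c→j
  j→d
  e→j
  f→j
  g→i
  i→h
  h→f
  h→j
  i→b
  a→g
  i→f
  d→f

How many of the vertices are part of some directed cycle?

A vertex is on a directed cycle iff it belongs to a strongly connected component of size ≥ 2 (or has a self-loop).
The vertices on cycles are {a, d, f, g, i, j} — 6 in total.

6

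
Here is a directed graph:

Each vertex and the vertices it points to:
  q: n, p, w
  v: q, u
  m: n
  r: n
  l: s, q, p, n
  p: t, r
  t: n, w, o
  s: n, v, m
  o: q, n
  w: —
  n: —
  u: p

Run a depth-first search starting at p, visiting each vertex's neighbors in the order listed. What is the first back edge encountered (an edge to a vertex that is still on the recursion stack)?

q→p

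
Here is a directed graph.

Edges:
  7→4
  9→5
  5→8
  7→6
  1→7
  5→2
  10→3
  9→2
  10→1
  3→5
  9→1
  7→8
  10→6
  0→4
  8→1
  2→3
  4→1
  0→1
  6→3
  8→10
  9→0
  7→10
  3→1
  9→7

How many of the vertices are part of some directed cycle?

9

A vertex is on a directed cycle iff it belongs to a strongly connected component of size ≥ 2 (or has a self-loop).
The vertices on cycles are {1, 2, 3, 4, 5, 6, 7, 8, 10} — 9 in total.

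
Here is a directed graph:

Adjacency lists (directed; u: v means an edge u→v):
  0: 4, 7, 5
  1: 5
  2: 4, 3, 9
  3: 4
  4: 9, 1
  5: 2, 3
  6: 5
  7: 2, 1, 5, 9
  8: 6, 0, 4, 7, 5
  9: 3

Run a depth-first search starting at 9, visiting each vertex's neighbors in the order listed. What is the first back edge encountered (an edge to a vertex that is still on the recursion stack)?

DFS from 9 (visiting each vertex's neighbors in the order listed); mark gray on enter, black on exit:
9 gray
  3 gray
    4 gray
      4→9: 9 is gray → back edge
First back edge: 4 → 9.

4->9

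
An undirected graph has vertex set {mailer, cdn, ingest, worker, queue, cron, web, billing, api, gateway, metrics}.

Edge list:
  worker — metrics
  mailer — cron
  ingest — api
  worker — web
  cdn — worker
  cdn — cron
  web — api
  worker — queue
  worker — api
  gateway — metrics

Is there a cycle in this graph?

Yes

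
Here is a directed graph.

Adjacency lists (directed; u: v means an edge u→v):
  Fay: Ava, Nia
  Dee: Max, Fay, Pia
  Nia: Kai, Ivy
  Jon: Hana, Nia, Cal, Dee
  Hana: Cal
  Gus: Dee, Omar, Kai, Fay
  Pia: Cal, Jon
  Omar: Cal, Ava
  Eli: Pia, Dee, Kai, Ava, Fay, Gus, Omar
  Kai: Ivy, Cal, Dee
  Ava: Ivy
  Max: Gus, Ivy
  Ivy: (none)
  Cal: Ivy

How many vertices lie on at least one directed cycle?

A vertex is on a directed cycle iff it belongs to a strongly connected component of size ≥ 2 (or has a self-loop).
The vertices on cycles are {Dee, Fay, Gus, Jon, Kai, Max, Nia, Pia} — 8 in total.

8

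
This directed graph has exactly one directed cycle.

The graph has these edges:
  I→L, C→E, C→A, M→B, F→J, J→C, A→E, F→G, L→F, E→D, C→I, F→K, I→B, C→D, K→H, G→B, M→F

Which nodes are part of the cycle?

DFS with gray/black marking from F:
F gray
  G gray
    B gray
    B black
  G black
  J gray
    C gray
      A gray
        E gray
          D gray
          D black
        E black
      A black
      C→D: D black — skip
      C→E: E black — skip
      I gray
        L gray
          L→F: F is gray → back edge
Back edge closes the cycle F → J → C → I → L → F; its vertices are {C, F, I, J, L}.

C, F, I, J, L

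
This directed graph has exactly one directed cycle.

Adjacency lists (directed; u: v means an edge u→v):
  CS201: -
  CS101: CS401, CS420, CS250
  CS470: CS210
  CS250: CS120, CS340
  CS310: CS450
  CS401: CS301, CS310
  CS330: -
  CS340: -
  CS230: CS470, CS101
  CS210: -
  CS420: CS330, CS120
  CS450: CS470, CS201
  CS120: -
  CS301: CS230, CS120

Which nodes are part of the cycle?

CS101, CS230, CS301, CS401

DFS with gray/black marking from CS401:
CS401 gray
  CS301 gray
    CS230 gray
      CS470 gray
        CS210 gray
        CS210 black
      CS470 black
      CS101 gray
        CS101→CS401: CS401 is gray → back edge
Back edge closes the cycle CS401 → CS301 → CS230 → CS101 → CS401; its vertices are {CS101, CS230, CS301, CS401}.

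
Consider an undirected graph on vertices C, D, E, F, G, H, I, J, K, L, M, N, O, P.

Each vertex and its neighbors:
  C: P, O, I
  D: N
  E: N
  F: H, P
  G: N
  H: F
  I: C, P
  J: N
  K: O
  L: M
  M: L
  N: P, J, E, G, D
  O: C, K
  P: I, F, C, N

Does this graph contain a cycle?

Yes

DFS, tracking each vertex's parent; an edge to a visited non-parent vertex closes a cycle.
Start from K:
visit K (parent –)
  visit O (parent K)
    visit C (parent O)
      visit P (parent C)
        visit I (parent P)
          I–C: C visited and ≠ parent → cycle
Cycle: C – P – I – C.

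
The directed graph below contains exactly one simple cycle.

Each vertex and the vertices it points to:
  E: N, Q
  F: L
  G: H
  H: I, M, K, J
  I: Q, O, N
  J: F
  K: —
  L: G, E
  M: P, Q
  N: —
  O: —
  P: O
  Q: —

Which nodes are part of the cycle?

F, G, H, J, L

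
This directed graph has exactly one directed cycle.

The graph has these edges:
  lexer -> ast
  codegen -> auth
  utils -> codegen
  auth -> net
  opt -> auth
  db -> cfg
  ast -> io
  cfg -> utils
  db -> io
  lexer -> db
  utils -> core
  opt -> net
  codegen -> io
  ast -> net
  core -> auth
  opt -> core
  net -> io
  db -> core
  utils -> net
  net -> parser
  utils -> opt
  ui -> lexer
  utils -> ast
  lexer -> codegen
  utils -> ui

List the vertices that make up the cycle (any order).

db, ui, cfg, lexer, utils

DFS with gray/black marking from lexer:
lexer gray
  ast gray
    io gray
    io black
    net gray
      parser gray
      parser black
      net→io: io black — skip
    net black
  ast black
  codegen gray
    codegen→io: io black — skip
    auth gray
      auth→net: net black — skip
    auth black
  codegen black
  db gray
    db→io: io black — skip
    cfg gray
      utils gray
        core gray
          core→auth: auth black — skip
        core black
        utils→ast: ast black — skip
        utils→net: net black — skip
        opt gray
          opt→auth: auth black — skip
          opt→core: core black — skip
          opt→net: net black — skip
        opt black
        utils→codegen: codegen black — skip
        ui gray
          ui→lexer: lexer is gray → back edge
Back edge closes the cycle lexer → db → cfg → utils → ui → lexer; its vertices are {db, ui, cfg, lexer, utils}.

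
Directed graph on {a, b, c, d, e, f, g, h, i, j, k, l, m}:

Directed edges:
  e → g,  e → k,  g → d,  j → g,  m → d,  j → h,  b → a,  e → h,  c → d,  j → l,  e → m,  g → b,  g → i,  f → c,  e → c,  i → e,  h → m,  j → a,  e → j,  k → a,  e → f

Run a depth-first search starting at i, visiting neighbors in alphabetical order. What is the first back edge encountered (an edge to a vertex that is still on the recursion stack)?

g→i

DFS from i (visiting neighbors in alphabetical order); mark gray on enter, black on exit:
i gray
  e gray
    c gray
      d gray
      d black
    c black
    f gray
      f→c: c black — skip
    f black
    g gray
      b gray
        a gray
        a black
      b black
      g→d: d black — skip
      g→i: i is gray → back edge
First back edge: g → i.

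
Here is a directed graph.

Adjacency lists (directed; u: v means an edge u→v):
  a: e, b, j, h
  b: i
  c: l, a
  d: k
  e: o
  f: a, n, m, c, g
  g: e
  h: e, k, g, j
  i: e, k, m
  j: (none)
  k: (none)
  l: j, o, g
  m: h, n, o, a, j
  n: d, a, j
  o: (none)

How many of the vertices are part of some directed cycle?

A vertex is on a directed cycle iff it belongs to a strongly connected component of size ≥ 2 (or has a self-loop).
The vertices on cycles are {a, b, i, m, n} — 5 in total.

5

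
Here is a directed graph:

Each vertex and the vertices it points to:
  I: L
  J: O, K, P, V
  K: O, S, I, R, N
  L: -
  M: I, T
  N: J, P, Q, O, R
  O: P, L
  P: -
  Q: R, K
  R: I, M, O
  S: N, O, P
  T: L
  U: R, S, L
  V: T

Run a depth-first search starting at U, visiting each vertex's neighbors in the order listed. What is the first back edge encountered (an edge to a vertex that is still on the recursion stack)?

K→S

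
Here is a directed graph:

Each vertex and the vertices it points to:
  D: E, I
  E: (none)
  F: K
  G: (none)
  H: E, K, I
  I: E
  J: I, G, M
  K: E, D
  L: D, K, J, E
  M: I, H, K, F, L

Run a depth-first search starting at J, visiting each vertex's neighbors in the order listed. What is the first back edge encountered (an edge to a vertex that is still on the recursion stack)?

L→J

DFS from J (visiting each vertex's neighbors in the order listed); mark gray on enter, black on exit:
J gray
  I gray
    E gray
    E black
  I black
  G gray
  G black
  M gray
    M→I: I black — skip
    H gray
      H→E: E black — skip
      K gray
        K→E: E black — skip
        D gray
          D→E: E black — skip
          D→I: I black — skip
        D black
      K black
      H→I: I black — skip
    H black
    M→K: K black — skip
    F gray
      F→K: K black — skip
    F black
    L gray
      L→D: D black — skip
      L→K: K black — skip
      L→J: J is gray → back edge
First back edge: L → J.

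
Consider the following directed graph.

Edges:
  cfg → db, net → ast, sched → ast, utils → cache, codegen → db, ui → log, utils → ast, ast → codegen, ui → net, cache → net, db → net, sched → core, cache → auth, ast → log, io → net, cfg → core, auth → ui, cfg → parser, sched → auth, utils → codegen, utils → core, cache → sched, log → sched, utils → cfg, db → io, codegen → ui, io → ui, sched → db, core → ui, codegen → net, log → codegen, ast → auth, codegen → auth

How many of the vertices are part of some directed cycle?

A vertex is on a directed cycle iff it belongs to a strongly connected component of size ≥ 2 (or has a self-loop).
The vertices on cycles are {db, io, ui, ast, log, net, auth, core, sched, codegen} — 10 in total.

10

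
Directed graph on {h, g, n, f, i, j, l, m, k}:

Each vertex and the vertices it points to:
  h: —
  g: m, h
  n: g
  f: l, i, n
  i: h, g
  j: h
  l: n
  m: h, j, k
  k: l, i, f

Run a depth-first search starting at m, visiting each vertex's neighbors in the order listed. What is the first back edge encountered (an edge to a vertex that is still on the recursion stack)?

g→m

DFS from m (visiting each vertex's neighbors in the order listed); mark gray on enter, black on exit:
m gray
  h gray
  h black
  j gray
    j→h: h black — skip
  j black
  k gray
    l gray
      n gray
        g gray
          g→m: m is gray → back edge
First back edge: g → m.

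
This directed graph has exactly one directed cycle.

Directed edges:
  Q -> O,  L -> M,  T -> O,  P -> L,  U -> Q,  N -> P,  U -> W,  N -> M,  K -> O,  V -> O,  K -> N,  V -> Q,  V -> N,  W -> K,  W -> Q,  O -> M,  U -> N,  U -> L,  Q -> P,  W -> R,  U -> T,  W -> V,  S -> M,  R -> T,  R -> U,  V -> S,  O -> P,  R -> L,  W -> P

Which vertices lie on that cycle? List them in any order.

R, U, W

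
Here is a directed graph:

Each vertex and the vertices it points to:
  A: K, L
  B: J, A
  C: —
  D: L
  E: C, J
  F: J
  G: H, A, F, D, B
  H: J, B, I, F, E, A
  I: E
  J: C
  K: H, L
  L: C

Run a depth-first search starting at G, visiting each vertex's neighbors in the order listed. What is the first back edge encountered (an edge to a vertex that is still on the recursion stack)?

DFS from G (visiting each vertex's neighbors in the order listed); mark gray on enter, black on exit:
G gray
  H gray
    J gray
      C gray
      C black
    J black
    B gray
      B→J: J black — skip
      A gray
        K gray
          K→H: H is gray → back edge
First back edge: K → H.

K->H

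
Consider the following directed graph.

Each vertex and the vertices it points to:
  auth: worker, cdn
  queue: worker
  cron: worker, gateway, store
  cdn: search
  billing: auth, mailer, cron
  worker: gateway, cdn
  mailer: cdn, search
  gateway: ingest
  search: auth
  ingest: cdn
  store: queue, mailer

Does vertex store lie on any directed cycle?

store lies on a cycle iff there is a path from store back to itself.
Exploring from store, it never reaches itself; equivalently, its strongly connected component is a singleton.

No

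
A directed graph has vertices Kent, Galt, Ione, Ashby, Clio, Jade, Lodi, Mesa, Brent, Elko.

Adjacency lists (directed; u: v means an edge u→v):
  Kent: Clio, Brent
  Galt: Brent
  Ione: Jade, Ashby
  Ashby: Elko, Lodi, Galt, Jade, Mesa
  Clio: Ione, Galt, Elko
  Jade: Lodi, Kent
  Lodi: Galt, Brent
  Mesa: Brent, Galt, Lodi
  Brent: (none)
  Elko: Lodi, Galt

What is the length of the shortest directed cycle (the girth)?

For each vertex v, BFS finds the shortest path from v back to v.
The shortest such closed walk is Ione → Jade → Kent → Clio → Ione, length 4.

4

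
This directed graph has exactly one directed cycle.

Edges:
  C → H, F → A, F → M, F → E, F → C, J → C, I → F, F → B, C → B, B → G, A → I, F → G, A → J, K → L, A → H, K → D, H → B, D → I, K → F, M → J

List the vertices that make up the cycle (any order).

DFS with gray/black marking from F:
F gray
  A gray
    I gray
      I→F: F is gray → back edge
Back edge closes the cycle F → A → I → F; its vertices are {A, F, I}.

A, F, I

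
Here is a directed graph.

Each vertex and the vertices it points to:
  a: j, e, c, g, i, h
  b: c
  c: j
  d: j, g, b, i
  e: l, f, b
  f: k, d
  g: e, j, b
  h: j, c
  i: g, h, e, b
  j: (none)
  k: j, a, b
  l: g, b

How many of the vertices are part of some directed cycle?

8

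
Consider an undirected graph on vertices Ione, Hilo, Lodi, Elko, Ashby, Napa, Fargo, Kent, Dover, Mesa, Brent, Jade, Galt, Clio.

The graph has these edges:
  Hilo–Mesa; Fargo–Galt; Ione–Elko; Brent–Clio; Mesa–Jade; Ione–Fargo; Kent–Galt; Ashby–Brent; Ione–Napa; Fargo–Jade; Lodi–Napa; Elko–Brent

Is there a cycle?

DFS, tracking each vertex's parent; an edge to a visited non-parent vertex closes a cycle.
Start from Mesa:
visit Mesa (parent –)
  visit Jade (parent Mesa)
    visit Fargo (parent Jade)
      Fargo–Jade: parent, skip
      visit Ione (parent Fargo)
        visit Elko (parent Ione)
          visit Brent (parent Elko)
            Brent–Elko: parent, skip
            visit Clio (parent Brent)
              Clio–Brent: parent, skip
            visit Ashby (parent Brent)
              Ashby–Brent: parent, skip
          Elko–Ione: parent, skip
        Ione–Fargo: parent, skip
        visit Napa (parent Ione)
          visit Lodi (parent Napa)
            Lodi–Napa: parent, skip
          Napa–Ione: parent, skip
      visit Galt (parent Fargo)
        Galt–Fargo: parent, skip
        visit Kent (parent Galt)
          Kent–Galt: parent, skip
    Jade–Mesa: parent, skip
  visit Hilo (parent Mesa)
    Hilo–Mesa: parent, skip
visit Dover (parent –)
No non-parent visited neighbor found — the graph is a forest.

No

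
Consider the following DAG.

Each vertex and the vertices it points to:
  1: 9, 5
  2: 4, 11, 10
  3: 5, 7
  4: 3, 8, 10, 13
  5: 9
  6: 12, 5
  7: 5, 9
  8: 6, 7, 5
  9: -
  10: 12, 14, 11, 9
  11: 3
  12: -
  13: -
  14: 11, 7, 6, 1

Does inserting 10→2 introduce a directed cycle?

Adding 10→2 creates a cycle iff 2 can already reach 10.
Path from 2: 2 → 10.
So 2 → … → 10 → 2 is a cycle.

Yes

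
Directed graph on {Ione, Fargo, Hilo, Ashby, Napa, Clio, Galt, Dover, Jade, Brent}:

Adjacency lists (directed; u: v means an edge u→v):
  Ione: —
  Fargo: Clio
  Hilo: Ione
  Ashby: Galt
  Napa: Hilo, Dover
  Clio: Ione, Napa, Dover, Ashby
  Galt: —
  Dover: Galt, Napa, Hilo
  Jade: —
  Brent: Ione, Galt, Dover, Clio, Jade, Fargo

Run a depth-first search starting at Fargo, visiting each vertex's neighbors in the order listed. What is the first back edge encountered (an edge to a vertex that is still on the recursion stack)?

Dover→Napa

DFS from Fargo (visiting each vertex's neighbors in the order listed); mark gray on enter, black on exit:
Fargo gray
  Clio gray
    Ione gray
    Ione black
    Napa gray
      Hilo gray
        Hilo→Ione: Ione black — skip
      Hilo black
      Dover gray
        Galt gray
        Galt black
        Dover→Napa: Napa is gray → back edge
First back edge: Dover → Napa.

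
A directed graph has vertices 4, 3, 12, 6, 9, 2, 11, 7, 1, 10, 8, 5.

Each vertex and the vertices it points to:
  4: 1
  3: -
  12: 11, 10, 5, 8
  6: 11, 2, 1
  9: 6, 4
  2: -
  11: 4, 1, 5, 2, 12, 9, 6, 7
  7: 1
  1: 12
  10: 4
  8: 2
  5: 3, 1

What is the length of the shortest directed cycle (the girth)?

2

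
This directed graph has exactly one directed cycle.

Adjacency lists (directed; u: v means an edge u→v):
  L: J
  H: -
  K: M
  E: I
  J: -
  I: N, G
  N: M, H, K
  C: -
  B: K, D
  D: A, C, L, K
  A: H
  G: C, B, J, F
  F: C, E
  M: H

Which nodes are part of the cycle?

E, F, G, I

DFS with gray/black marking from G:
G gray
  C gray
  C black
  B gray
    K gray
      M gray
        H gray
        H black
      M black
    K black
    D gray
      A gray
        A→H: H black — skip
      A black
      D→C: C black — skip
      L gray
        J gray
        J black
      L black
      D→K: K black — skip
    D black
  B black
  G→J: J black — skip
  F gray
    F→C: C black — skip
    E gray
      I gray
        N gray
          N→M: M black — skip
          N→H: H black — skip
          N→K: K black — skip
        N black
        I→G: G is gray → back edge
Back edge closes the cycle G → F → E → I → G; its vertices are {E, F, G, I}.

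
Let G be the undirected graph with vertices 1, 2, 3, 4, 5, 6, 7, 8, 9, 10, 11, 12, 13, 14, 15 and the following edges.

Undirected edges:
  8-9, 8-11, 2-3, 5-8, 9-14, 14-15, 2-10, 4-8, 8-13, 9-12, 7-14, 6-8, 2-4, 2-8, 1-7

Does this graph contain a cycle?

Yes

DFS, tracking each vertex's parent; an edge to a visited non-parent vertex closes a cycle.
Start from 3:
visit 3 (parent –)
  visit 2 (parent 3)
    2–3: parent, skip
    visit 8 (parent 2)
      visit 13 (parent 8)
        13–8: parent, skip
      visit 6 (parent 8)
        6–8: parent, skip
      visit 11 (parent 8)
        11–8: parent, skip
      visit 4 (parent 8)
        4–2: 2 visited and ≠ parent → cycle
Cycle: 2 – 8 – 4 – 2.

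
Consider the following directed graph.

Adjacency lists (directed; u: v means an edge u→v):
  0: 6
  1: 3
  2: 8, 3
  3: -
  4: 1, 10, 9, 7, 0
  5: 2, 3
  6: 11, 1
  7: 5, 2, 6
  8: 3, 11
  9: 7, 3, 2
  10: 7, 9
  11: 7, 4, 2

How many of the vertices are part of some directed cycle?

A vertex is on a directed cycle iff it belongs to a strongly connected component of size ≥ 2 (or has a self-loop).
The vertices on cycles are {0, 2, 4, 5, 6, 7, 8, 9, 10, 11} — 10 in total.

10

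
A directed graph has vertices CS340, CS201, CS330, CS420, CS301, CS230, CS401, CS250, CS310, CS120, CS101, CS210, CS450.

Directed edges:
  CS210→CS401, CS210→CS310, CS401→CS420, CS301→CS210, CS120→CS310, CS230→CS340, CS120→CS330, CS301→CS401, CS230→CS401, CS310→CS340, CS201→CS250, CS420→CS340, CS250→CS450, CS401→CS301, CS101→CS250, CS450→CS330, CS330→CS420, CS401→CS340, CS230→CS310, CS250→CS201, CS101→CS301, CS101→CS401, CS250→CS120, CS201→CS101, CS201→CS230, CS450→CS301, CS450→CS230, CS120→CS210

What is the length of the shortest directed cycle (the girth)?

For each vertex v, BFS finds the shortest path from v back to v.
The shortest such closed walk is CS250 → CS201 → CS250, length 2.

2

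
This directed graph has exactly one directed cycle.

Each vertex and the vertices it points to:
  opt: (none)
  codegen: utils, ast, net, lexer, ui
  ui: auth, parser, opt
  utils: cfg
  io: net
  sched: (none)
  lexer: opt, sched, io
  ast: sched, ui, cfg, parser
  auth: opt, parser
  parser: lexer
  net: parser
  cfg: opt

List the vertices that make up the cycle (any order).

DFS with gray/black marking from lexer:
lexer gray
  opt gray
  opt black
  sched gray
  sched black
  io gray
    net gray
      parser gray
        parser→lexer: lexer is gray → back edge
Back edge closes the cycle lexer → io → net → parser → lexer; its vertices are {io, net, lexer, parser}.

io, net, lexer, parser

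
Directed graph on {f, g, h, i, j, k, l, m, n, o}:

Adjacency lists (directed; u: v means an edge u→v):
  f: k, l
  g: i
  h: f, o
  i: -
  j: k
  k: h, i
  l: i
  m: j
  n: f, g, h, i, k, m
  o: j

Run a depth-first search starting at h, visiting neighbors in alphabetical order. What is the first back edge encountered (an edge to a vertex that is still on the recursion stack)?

DFS from h (visiting neighbors in alphabetical order); mark gray on enter, black on exit:
h gray
  f gray
    k gray
      k→h: h is gray → back edge
First back edge: k → h.

k→h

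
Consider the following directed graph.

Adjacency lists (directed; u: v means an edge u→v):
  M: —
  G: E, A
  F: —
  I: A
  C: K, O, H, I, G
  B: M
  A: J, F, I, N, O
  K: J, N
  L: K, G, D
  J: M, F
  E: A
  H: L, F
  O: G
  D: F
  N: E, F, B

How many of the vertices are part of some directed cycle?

6

A vertex is on a directed cycle iff it belongs to a strongly connected component of size ≥ 2 (or has a self-loop).
The vertices on cycles are {A, E, G, I, N, O} — 6 in total.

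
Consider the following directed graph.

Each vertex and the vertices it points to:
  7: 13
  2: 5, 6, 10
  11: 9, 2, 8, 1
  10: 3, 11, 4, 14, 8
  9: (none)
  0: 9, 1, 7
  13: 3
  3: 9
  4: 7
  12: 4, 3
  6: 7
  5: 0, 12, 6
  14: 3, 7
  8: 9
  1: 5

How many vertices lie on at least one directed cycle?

6

A vertex is on a directed cycle iff it belongs to a strongly connected component of size ≥ 2 (or has a self-loop).
The vertices on cycles are {0, 1, 2, 5, 10, 11} — 6 in total.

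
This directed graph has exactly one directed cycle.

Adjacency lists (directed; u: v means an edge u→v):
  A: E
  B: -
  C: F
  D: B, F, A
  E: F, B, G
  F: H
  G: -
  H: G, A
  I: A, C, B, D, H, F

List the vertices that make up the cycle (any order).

A, E, F, H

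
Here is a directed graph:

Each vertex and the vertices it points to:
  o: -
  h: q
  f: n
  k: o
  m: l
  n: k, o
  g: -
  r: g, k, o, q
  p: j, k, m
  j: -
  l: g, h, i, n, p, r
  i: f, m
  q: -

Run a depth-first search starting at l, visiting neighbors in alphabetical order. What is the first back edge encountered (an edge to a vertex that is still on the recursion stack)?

m->l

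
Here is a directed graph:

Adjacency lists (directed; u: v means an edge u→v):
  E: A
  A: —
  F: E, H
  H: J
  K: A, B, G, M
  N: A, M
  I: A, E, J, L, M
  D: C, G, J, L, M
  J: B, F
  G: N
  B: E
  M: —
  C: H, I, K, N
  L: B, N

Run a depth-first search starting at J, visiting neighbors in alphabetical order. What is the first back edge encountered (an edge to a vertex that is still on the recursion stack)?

H->J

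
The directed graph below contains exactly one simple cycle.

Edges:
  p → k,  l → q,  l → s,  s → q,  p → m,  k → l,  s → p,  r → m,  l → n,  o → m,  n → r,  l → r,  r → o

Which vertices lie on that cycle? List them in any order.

k, l, p, s

DFS with gray/black marking from k:
k gray
  l gray
    n gray
      r gray
        m gray
        m black
        o gray
          o→m: m black — skip
        o black
      r black
    n black
    s gray
      p gray
        p→m: m black — skip
        p→k: k is gray → back edge
Back edge closes the cycle k → l → s → p → k; its vertices are {k, l, p, s}.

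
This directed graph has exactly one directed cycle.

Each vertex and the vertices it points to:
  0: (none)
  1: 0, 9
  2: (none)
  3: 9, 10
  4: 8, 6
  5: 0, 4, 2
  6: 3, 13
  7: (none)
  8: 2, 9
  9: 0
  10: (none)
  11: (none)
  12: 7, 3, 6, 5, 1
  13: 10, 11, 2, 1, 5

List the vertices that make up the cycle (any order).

4, 5, 6, 13

DFS with gray/black marking from 5:
5 gray
  0 gray
  0 black
  4 gray
    8 gray
      2 gray
      2 black
      9 gray
        9→0: 0 black — skip
      9 black
    8 black
    6 gray
      3 gray
        3→9: 9 black — skip
        10 gray
        10 black
      3 black
      13 gray
        13→10: 10 black — skip
        11 gray
        11 black
        13→2: 2 black — skip
        1 gray
          1→0: 0 black — skip
          1→9: 9 black — skip
        1 black
        13→5: 5 is gray → back edge
Back edge closes the cycle 5 → 4 → 6 → 13 → 5; its vertices are {4, 5, 6, 13}.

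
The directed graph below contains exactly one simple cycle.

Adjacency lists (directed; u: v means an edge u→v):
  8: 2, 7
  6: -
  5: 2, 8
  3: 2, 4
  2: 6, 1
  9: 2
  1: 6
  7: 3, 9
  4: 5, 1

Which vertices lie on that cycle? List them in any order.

3, 4, 5, 7, 8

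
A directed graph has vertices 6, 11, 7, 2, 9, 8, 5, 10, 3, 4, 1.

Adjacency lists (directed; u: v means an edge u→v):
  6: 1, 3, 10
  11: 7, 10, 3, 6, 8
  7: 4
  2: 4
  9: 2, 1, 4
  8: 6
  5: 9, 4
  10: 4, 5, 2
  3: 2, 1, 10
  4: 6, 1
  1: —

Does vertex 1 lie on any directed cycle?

No

1 lies on a cycle iff there is a path from 1 back to itself.
Exploring from 1, it never reaches itself; equivalently, its strongly connected component is a singleton.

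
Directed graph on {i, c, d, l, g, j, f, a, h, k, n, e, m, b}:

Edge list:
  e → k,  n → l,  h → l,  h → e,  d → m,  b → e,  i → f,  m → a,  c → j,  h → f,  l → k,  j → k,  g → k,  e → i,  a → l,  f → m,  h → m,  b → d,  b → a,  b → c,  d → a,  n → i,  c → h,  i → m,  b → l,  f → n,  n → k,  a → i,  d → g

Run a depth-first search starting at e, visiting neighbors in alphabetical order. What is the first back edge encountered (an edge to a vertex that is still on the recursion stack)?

a->i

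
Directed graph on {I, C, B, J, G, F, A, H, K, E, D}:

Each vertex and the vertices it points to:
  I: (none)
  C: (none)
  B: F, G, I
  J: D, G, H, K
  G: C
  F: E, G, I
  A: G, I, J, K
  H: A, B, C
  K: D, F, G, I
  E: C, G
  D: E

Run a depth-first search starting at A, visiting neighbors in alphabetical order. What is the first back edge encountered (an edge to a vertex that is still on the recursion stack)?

H→A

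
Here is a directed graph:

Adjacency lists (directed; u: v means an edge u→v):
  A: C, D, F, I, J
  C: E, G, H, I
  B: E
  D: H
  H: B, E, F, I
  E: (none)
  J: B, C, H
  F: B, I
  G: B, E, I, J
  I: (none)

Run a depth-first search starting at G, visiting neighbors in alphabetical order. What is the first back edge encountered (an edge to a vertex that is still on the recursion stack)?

C→G

DFS from G (visiting neighbors in alphabetical order); mark gray on enter, black on exit:
G gray
  B gray
    E gray
    E black
  B black
  G→E: E black — skip
  I gray
  I black
  J gray
    J→B: B black — skip
    C gray
      C→E: E black — skip
      C→G: G is gray → back edge
First back edge: C → G.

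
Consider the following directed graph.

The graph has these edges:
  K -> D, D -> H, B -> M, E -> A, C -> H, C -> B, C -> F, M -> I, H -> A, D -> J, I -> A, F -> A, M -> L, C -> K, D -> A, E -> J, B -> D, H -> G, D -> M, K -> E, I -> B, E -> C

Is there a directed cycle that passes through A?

No

A lies on a cycle iff there is a path from A back to itself.
Exploring from A, it never reaches itself; equivalently, its strongly connected component is a singleton.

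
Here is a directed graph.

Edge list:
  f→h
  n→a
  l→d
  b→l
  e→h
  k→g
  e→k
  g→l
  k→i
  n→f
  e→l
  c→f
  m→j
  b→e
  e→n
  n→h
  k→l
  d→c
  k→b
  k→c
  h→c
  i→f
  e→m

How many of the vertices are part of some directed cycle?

A vertex is on a directed cycle iff it belongs to a strongly connected component of size ≥ 2 (or has a self-loop).
The vertices on cycles are {b, c, e, f, h, k} — 6 in total.

6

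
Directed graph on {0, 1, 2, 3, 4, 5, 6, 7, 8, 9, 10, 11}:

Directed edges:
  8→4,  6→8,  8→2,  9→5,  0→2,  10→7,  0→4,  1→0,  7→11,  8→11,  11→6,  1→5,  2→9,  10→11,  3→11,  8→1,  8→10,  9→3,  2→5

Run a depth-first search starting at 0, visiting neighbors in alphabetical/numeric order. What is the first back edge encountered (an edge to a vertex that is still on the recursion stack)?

1->0

DFS from 0 (visiting neighbors in alphabetical/numeric order); mark gray on enter, black on exit:
0 gray
  2 gray
    5 gray
    5 black
    9 gray
      3 gray
        11 gray
          6 gray
            8 gray
              1 gray
                1→0: 0 is gray → back edge
First back edge: 1 → 0.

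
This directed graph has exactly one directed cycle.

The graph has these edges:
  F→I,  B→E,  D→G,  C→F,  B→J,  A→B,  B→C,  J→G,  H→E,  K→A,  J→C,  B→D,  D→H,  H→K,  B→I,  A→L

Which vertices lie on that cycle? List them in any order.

A, B, D, H, K

DFS with gray/black marking from A:
A gray
  B gray
    C gray
      F gray
        I gray
        I black
      F black
    C black
    D gray
      G gray
      G black
      H gray
        E gray
        E black
        K gray
          K→A: A is gray → back edge
Back edge closes the cycle A → B → D → H → K → A; its vertices are {A, B, D, H, K}.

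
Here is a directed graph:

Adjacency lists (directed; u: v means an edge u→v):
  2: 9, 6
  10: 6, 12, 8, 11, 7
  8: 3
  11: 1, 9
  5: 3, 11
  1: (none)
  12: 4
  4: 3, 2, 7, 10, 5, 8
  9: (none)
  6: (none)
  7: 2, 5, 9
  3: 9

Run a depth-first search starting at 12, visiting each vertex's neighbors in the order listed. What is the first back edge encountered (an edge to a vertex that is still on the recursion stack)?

10→12

DFS from 12 (visiting each vertex's neighbors in the order listed); mark gray on enter, black on exit:
12 gray
  4 gray
    3 gray
      9 gray
      9 black
    3 black
    2 gray
      2→9: 9 black — skip
      6 gray
      6 black
    2 black
    7 gray
      7→2: 2 black — skip
      5 gray
        5→3: 3 black — skip
        11 gray
          1 gray
          1 black
          11→9: 9 black — skip
        11 black
      5 black
      7→9: 9 black — skip
    7 black
    10 gray
      10→6: 6 black — skip
      10→12: 12 is gray → back edge
First back edge: 10 → 12.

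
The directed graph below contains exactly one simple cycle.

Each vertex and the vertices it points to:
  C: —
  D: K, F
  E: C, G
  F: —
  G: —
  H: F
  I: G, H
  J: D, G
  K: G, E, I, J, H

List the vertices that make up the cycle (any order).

D, J, K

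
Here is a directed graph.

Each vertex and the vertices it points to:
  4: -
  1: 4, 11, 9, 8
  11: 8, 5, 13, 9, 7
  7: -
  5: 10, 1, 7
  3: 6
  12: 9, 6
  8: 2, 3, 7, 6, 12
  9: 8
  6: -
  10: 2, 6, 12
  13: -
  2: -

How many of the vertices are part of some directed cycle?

A vertex is on a directed cycle iff it belongs to a strongly connected component of size ≥ 2 (or has a self-loop).
The vertices on cycles are {1, 5, 8, 9, 11, 12} — 6 in total.

6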